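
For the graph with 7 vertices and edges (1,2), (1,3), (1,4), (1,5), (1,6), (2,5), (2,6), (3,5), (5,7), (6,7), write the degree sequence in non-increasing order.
[5, 4, 3, 3, 2, 2, 1] (degrees: deg(1)=5, deg(2)=3, deg(3)=2, deg(4)=1, deg(5)=4, deg(6)=3, deg(7)=2)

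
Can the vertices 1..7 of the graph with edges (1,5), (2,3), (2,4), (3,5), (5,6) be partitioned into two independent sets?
Yes. Partition: {1, 3, 4, 6, 7}, {2, 5}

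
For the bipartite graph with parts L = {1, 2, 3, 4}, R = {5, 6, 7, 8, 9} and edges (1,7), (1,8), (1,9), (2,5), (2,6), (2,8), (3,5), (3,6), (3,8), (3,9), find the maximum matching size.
3 (matching: (1,7), (2,8), (3,9); upper bound min(|L|,|R|) = min(4,5) = 4)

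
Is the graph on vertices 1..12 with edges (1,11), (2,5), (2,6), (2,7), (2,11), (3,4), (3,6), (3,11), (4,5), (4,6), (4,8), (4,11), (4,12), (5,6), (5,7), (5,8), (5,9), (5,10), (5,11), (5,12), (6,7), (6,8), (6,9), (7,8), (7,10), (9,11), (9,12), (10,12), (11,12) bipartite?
No (odd cycle of length 3: 9 -> 11 -> 5 -> 9)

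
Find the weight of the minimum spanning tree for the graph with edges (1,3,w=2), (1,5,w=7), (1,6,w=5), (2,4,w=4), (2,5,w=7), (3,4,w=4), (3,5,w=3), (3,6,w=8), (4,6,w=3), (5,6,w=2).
14 (MST edges: (1,3,w=2), (2,4,w=4), (3,5,w=3), (4,6,w=3), (5,6,w=2); sum of weights 2 + 4 + 3 + 3 + 2 = 14)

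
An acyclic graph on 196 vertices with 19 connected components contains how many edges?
177 (Each of the 19 component trees on V_i vertices has V_i - 1 edges; summing gives V - C = 196 - 19 = 177)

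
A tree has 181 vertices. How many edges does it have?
180 (A tree on V vertices has V - 1 edges, so 181 - 1 = 180)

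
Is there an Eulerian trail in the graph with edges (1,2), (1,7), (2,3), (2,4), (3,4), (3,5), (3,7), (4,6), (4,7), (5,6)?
Yes (the graph is connected and exactly 2 vertices have odd degree: {2, 7}; any Eulerian path must start and end at those)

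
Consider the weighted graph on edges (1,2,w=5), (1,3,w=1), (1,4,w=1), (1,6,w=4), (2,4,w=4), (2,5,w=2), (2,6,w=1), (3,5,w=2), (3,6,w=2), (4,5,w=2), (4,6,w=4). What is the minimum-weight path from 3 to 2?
3 (path: 3 -> 6 -> 2; weights 2 + 1 = 3)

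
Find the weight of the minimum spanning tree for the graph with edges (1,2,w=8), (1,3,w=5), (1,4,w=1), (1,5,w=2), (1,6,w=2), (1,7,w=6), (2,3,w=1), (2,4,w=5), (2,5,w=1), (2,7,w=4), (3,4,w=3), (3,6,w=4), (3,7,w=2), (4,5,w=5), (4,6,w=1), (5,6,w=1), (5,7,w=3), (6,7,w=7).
7 (MST edges: (1,4,w=1), (2,3,w=1), (2,5,w=1), (3,7,w=2), (4,6,w=1), (5,6,w=1); sum of weights 1 + 1 + 1 + 2 + 1 + 1 = 7)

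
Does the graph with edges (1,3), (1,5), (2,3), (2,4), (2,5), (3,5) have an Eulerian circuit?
No (4 vertices have odd degree: {2, 3, 4, 5}; Eulerian circuit requires 0)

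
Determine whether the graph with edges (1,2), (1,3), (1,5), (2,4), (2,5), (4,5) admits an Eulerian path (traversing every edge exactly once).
No (4 vertices have odd degree: {1, 2, 3, 5}; Eulerian path requires 0 or 2)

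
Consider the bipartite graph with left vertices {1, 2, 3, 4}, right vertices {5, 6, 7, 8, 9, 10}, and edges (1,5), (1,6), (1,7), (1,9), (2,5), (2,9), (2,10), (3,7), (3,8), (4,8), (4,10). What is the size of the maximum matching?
4 (matching: (1,9), (2,10), (3,7), (4,8); upper bound min(|L|,|R|) = min(4,6) = 4)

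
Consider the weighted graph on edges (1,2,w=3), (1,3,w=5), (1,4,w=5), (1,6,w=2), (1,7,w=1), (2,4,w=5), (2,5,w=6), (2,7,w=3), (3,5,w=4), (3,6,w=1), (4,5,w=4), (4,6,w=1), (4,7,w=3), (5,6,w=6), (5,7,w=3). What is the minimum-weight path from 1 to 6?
2 (path: 1 -> 6; weights 2 = 2)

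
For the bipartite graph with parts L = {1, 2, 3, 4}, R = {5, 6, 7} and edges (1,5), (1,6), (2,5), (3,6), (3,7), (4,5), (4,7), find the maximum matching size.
3 (matching: (1,6), (2,5), (3,7); upper bound min(|L|,|R|) = min(4,3) = 3)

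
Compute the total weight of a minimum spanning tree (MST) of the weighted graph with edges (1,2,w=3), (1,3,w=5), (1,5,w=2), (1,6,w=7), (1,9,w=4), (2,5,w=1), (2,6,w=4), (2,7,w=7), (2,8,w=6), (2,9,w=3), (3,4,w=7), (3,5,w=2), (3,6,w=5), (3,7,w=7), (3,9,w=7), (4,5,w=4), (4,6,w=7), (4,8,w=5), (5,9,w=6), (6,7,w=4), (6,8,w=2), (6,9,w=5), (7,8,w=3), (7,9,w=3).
20 (MST edges: (1,5,w=2), (2,5,w=1), (2,9,w=3), (3,5,w=2), (4,5,w=4), (6,8,w=2), (7,8,w=3), (7,9,w=3); sum of weights 2 + 1 + 3 + 2 + 4 + 2 + 3 + 3 = 20)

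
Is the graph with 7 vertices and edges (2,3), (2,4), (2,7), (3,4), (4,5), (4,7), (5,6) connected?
No, it has 2 components: {1}, {2, 3, 4, 5, 6, 7}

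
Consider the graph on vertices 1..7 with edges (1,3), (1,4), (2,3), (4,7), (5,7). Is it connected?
No, it has 2 components: {1, 2, 3, 4, 5, 7}, {6}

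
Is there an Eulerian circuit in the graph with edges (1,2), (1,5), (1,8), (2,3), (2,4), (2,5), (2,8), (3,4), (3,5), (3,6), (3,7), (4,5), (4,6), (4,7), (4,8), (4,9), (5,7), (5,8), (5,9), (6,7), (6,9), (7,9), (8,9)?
No (8 vertices have odd degree: {1, 2, 3, 4, 5, 7, 8, 9}; Eulerian circuit requires 0)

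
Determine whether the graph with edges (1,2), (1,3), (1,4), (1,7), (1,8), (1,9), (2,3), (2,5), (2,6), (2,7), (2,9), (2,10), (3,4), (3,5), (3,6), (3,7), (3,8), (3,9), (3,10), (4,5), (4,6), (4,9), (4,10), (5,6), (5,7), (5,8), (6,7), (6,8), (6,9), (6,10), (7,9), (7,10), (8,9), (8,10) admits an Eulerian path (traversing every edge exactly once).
No (4 vertices have odd degree: {2, 3, 7, 9}; Eulerian path requires 0 or 2)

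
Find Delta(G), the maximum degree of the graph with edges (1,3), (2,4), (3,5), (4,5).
2 (attained at vertices 3, 4, 5)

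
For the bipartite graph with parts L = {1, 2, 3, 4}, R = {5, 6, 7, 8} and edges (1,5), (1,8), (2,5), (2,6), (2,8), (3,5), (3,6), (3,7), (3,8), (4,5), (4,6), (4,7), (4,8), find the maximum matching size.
4 (matching: (1,8), (2,6), (3,7), (4,5); upper bound min(|L|,|R|) = min(4,4) = 4)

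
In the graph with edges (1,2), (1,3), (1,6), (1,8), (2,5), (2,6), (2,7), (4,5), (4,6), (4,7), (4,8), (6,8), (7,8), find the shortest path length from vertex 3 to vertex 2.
2 (path: 3 -> 1 -> 2, 2 edges)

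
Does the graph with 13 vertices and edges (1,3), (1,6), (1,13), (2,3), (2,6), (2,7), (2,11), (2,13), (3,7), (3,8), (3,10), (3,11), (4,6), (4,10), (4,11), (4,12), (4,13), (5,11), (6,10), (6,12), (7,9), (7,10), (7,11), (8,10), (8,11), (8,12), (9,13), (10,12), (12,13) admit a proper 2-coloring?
No (odd cycle of length 3: 7 -> 3 -> 10 -> 7)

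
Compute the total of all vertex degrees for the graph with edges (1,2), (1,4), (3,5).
6 (handshake: sum of degrees = 2|E| = 2 x 3 = 6)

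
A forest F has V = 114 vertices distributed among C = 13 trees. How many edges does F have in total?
101 (Each of the 13 component trees on V_i vertices has V_i - 1 edges; summing gives V - C = 114 - 13 = 101)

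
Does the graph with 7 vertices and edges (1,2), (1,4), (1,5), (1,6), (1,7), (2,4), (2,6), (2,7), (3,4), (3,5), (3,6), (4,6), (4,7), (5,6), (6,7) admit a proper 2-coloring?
No (odd cycle of length 3: 6 -> 1 -> 7 -> 6)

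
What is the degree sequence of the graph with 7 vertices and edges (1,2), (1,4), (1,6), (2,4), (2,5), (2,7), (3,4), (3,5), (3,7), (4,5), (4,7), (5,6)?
[5, 4, 4, 3, 3, 3, 2] (degrees: deg(1)=3, deg(2)=4, deg(3)=3, deg(4)=5, deg(5)=4, deg(6)=2, deg(7)=3)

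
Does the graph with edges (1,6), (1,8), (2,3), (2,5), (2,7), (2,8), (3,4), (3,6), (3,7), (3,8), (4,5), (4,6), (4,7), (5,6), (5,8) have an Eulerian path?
Yes (the graph is connected and exactly 2 vertices have odd degree: {3, 7}; any Eulerian path must start and end at those)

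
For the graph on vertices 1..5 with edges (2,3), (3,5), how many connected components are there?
3 (components: {1}, {2, 3, 5}, {4})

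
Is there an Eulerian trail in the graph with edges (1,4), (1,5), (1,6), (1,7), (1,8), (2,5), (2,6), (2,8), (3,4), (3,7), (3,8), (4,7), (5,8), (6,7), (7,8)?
No (8 vertices have odd degree: {1, 2, 3, 4, 5, 6, 7, 8}; Eulerian path requires 0 or 2)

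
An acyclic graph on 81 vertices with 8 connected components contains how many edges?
73 (Each of the 8 component trees on V_i vertices has V_i - 1 edges; summing gives V - C = 81 - 8 = 73)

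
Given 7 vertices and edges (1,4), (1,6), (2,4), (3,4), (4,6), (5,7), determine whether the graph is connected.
No, it has 2 components: {1, 2, 3, 4, 6}, {5, 7}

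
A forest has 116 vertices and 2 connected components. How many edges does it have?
114 (Each of the 2 component trees on V_i vertices has V_i - 1 edges; summing gives V - C = 116 - 2 = 114)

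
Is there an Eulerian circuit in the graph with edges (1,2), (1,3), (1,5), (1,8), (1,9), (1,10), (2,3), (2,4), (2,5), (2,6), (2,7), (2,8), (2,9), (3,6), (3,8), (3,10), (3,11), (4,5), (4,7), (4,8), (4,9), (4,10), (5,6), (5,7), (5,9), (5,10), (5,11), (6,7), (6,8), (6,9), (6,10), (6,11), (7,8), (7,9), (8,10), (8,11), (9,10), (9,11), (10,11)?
Yes (the graph is connected and all 11 vertices have even degree)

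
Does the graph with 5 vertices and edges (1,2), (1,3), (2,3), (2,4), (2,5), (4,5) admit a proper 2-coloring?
No (odd cycle of length 3: 2 -> 1 -> 3 -> 2)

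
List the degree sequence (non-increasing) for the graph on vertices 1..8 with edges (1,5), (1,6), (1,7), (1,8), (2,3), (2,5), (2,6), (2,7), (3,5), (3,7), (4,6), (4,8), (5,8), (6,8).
[4, 4, 4, 4, 4, 3, 3, 2] (degrees: deg(1)=4, deg(2)=4, deg(3)=3, deg(4)=2, deg(5)=4, deg(6)=4, deg(7)=3, deg(8)=4)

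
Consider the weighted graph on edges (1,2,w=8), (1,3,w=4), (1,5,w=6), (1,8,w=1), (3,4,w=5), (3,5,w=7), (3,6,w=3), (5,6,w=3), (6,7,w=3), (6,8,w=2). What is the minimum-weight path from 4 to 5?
11 (path: 4 -> 3 -> 6 -> 5; weights 5 + 3 + 3 = 11)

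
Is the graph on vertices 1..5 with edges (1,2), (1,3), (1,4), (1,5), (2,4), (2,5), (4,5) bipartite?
No (odd cycle of length 3: 5 -> 1 -> 2 -> 5)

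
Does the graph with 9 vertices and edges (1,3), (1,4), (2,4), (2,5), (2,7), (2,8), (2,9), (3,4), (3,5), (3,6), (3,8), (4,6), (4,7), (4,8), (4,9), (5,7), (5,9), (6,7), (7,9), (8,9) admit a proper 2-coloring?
No (odd cycle of length 3: 3 -> 1 -> 4 -> 3)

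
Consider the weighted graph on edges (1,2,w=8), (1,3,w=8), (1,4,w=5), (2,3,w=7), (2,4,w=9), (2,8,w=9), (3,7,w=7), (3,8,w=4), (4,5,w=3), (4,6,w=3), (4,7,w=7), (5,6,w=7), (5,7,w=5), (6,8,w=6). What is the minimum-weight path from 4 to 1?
5 (path: 4 -> 1; weights 5 = 5)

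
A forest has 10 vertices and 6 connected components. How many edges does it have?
4 (Each of the 6 component trees on V_i vertices has V_i - 1 edges; summing gives V - C = 10 - 6 = 4)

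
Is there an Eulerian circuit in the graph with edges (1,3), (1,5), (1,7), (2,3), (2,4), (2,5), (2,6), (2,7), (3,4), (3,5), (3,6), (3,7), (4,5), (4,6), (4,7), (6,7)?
No (4 vertices have odd degree: {1, 2, 4, 7}; Eulerian circuit requires 0)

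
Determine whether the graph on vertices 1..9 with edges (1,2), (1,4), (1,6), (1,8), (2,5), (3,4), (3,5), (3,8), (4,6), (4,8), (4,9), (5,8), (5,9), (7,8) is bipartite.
No (odd cycle of length 3: 6 -> 1 -> 4 -> 6)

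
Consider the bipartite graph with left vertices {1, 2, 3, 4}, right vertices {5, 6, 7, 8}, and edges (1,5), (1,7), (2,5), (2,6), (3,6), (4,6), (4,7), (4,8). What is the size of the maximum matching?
4 (matching: (1,7), (2,5), (3,6), (4,8); upper bound min(|L|,|R|) = min(4,4) = 4)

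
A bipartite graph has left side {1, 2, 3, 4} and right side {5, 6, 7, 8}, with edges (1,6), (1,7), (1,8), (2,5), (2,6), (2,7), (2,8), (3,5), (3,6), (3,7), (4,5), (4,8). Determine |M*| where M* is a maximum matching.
4 (matching: (1,8), (2,7), (3,6), (4,5); upper bound min(|L|,|R|) = min(4,4) = 4)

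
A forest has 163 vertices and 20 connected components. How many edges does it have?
143 (Each of the 20 component trees on V_i vertices has V_i - 1 edges; summing gives V - C = 163 - 20 = 143)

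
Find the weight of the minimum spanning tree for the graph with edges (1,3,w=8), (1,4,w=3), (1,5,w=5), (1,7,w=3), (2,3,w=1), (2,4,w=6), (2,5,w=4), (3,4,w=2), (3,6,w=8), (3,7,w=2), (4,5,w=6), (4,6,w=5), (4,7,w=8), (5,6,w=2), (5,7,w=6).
14 (MST edges: (1,4,w=3), (2,3,w=1), (2,5,w=4), (3,4,w=2), (3,7,w=2), (5,6,w=2); sum of weights 3 + 1 + 4 + 2 + 2 + 2 = 14)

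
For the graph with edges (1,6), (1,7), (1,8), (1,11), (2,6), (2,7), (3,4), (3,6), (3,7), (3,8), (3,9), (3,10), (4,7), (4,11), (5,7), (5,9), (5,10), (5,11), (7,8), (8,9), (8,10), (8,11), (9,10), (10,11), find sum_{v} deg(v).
48 (handshake: sum of degrees = 2|E| = 2 x 24 = 48)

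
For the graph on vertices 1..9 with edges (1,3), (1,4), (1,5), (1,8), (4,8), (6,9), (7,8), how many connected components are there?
3 (components: {1, 3, 4, 5, 7, 8}, {2}, {6, 9})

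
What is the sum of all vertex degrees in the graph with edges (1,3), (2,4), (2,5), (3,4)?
8 (handshake: sum of degrees = 2|E| = 2 x 4 = 8)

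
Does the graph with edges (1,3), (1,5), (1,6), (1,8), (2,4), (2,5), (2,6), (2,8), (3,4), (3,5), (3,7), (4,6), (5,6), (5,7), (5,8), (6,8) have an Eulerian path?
Yes (the graph is connected and exactly 2 vertices have odd degree: {4, 6}; any Eulerian path must start and end at those)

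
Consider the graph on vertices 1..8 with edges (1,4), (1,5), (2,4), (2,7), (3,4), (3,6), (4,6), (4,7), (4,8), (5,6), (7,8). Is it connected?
Yes (BFS from 1 visits [1, 4, 5, 2, 3, 6, 7, 8] — all 8 vertices reached)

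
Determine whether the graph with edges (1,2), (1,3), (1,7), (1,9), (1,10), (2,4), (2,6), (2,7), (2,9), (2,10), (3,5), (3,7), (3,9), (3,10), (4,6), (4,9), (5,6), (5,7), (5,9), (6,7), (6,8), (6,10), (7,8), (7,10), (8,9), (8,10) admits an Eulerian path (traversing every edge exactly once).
No (4 vertices have odd degree: {1, 3, 4, 7}; Eulerian path requires 0 or 2)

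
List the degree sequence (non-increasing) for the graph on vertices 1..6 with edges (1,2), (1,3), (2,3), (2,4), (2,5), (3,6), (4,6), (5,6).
[4, 3, 3, 2, 2, 2] (degrees: deg(1)=2, deg(2)=4, deg(3)=3, deg(4)=2, deg(5)=2, deg(6)=3)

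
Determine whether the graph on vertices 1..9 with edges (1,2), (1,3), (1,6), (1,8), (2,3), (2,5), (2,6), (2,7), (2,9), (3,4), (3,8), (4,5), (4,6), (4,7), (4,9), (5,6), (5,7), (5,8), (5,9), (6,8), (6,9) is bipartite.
No (odd cycle of length 3: 2 -> 1 -> 3 -> 2)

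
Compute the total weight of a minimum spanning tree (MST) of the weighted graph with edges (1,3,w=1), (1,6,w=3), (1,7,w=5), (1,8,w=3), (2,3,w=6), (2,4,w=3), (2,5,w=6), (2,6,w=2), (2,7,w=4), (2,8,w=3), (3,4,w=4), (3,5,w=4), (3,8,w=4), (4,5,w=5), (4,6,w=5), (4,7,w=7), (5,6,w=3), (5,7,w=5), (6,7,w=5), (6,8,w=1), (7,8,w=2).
15 (MST edges: (1,3,w=1), (1,6,w=3), (2,4,w=3), (2,6,w=2), (5,6,w=3), (6,8,w=1), (7,8,w=2); sum of weights 1 + 3 + 3 + 2 + 3 + 1 + 2 = 15)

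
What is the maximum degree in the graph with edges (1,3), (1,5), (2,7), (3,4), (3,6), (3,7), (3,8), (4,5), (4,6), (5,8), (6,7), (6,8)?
5 (attained at vertex 3)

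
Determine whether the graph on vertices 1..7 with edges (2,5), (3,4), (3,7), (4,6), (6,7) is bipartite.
Yes. Partition: {1, 2, 3, 6}, {4, 5, 7}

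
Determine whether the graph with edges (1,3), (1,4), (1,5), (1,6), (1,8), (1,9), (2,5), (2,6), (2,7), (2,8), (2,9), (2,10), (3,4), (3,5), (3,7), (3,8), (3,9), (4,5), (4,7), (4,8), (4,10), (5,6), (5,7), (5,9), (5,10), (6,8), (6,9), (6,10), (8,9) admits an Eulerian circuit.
Yes (the graph is connected and all 10 vertices have even degree)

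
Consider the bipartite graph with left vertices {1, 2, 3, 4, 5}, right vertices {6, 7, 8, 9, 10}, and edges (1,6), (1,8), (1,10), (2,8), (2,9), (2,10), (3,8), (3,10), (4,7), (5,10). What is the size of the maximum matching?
5 (matching: (1,6), (2,9), (3,8), (4,7), (5,10); upper bound min(|L|,|R|) = min(5,5) = 5)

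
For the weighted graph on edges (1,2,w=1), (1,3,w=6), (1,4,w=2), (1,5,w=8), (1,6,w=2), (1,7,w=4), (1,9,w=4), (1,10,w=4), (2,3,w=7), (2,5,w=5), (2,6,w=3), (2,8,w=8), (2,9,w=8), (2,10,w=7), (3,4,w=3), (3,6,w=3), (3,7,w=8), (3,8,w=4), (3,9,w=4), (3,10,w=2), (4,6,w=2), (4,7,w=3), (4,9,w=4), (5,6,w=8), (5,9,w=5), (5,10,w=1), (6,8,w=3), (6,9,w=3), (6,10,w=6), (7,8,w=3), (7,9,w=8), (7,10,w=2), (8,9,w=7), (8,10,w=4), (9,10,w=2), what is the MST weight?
18 (MST edges: (1,2,w=1), (1,4,w=2), (1,6,w=2), (3,4,w=3), (3,10,w=2), (5,10,w=1), (6,8,w=3), (7,10,w=2), (9,10,w=2); sum of weights 1 + 2 + 2 + 3 + 2 + 1 + 3 + 2 + 2 = 18)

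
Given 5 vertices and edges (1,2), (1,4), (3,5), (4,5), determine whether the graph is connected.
Yes (BFS from 1 visits [1, 2, 4, 5, 3] — all 5 vertices reached)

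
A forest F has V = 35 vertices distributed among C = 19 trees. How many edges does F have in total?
16 (Each of the 19 component trees on V_i vertices has V_i - 1 edges; summing gives V - C = 35 - 19 = 16)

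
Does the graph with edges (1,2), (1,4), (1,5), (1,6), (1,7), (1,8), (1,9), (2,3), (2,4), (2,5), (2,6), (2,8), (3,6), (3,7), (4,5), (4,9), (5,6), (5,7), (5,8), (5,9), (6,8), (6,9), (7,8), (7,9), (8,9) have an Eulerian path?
No (4 vertices have odd degree: {1, 3, 5, 7}; Eulerian path requires 0 or 2)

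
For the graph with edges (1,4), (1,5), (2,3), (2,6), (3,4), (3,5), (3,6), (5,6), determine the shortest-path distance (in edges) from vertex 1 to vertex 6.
2 (path: 1 -> 5 -> 6, 2 edges)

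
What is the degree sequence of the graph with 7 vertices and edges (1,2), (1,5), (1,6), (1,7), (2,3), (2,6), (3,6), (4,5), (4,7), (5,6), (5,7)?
[4, 4, 4, 3, 3, 2, 2] (degrees: deg(1)=4, deg(2)=3, deg(3)=2, deg(4)=2, deg(5)=4, deg(6)=4, deg(7)=3)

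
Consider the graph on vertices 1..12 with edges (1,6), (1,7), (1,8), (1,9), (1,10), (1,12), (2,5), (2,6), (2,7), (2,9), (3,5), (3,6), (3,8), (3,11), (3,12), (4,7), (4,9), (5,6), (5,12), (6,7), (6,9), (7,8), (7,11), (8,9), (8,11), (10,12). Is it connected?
Yes (BFS from 1 visits [1, 6, 7, 8, 9, 10, 12, 2, 3, 5, 4, 11] — all 12 vertices reached)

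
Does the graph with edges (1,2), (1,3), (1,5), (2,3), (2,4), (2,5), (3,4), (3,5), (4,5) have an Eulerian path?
Yes (the graph is connected and exactly 2 vertices have odd degree: {1, 4}; any Eulerian path must start and end at those)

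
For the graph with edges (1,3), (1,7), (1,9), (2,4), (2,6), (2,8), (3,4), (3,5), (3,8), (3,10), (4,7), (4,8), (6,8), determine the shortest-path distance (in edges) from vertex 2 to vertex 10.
3 (path: 2 -> 8 -> 3 -> 10, 3 edges)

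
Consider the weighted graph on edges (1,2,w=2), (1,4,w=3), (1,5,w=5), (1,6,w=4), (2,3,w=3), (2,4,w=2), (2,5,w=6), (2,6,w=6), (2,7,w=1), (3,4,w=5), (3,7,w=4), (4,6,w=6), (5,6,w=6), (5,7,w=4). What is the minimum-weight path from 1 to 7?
3 (path: 1 -> 2 -> 7; weights 2 + 1 = 3)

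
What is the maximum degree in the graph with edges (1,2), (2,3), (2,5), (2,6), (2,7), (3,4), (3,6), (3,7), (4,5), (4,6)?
5 (attained at vertex 2)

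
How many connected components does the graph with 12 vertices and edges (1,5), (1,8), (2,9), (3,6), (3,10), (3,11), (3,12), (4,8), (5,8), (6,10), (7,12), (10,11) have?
3 (components: {1, 4, 5, 8}, {2, 9}, {3, 6, 7, 10, 11, 12})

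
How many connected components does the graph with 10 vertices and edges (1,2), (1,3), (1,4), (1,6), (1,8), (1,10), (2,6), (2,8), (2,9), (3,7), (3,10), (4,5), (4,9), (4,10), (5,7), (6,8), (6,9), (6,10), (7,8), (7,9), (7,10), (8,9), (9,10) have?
1 (components: {1, 2, 3, 4, 5, 6, 7, 8, 9, 10})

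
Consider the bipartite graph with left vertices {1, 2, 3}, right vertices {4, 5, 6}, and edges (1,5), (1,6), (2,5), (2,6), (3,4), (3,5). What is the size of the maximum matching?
3 (matching: (1,6), (2,5), (3,4); upper bound min(|L|,|R|) = min(3,3) = 3)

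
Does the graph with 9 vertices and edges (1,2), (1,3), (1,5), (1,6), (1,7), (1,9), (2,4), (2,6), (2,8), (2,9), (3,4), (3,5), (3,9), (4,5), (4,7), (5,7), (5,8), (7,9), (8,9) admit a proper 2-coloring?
No (odd cycle of length 3: 2 -> 1 -> 6 -> 2)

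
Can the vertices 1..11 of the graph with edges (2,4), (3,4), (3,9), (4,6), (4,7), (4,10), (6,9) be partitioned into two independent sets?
Yes. Partition: {1, 2, 3, 5, 6, 7, 8, 10, 11}, {4, 9}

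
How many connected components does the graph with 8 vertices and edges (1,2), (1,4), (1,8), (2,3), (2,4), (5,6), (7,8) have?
2 (components: {1, 2, 3, 4, 7, 8}, {5, 6})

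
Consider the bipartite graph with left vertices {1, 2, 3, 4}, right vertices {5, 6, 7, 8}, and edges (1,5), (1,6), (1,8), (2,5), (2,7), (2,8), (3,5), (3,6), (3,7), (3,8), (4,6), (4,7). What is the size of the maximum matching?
4 (matching: (1,8), (2,7), (3,5), (4,6); upper bound min(|L|,|R|) = min(4,4) = 4)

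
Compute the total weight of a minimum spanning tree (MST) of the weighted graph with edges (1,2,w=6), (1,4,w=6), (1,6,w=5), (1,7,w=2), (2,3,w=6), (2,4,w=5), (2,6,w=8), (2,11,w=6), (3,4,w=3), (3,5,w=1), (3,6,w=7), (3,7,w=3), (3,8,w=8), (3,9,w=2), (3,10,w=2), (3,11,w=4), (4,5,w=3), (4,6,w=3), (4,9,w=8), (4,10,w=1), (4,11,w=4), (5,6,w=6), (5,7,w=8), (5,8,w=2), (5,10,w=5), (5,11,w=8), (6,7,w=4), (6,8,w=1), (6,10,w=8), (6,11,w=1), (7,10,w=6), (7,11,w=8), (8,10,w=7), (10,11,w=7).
20 (MST edges: (1,7,w=2), (2,4,w=5), (3,5,w=1), (3,7,w=3), (3,9,w=2), (3,10,w=2), (4,10,w=1), (5,8,w=2), (6,8,w=1), (6,11,w=1); sum of weights 2 + 5 + 1 + 3 + 2 + 2 + 1 + 2 + 1 + 1 = 20)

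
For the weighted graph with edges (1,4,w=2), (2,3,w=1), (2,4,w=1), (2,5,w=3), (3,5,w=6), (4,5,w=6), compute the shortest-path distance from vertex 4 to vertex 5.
4 (path: 4 -> 2 -> 5; weights 1 + 3 = 4)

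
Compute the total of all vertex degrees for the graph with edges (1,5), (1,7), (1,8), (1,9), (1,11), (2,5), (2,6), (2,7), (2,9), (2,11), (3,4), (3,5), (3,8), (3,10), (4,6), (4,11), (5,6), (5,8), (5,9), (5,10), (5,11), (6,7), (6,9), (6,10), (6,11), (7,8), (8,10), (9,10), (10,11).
58 (handshake: sum of degrees = 2|E| = 2 x 29 = 58)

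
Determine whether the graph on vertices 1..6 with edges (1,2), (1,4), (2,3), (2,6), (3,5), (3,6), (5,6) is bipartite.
No (odd cycle of length 3: 6 -> 2 -> 3 -> 6)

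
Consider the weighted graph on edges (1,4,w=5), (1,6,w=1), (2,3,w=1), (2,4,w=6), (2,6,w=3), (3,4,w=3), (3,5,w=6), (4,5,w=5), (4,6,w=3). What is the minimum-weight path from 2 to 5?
7 (path: 2 -> 3 -> 5; weights 1 + 6 = 7)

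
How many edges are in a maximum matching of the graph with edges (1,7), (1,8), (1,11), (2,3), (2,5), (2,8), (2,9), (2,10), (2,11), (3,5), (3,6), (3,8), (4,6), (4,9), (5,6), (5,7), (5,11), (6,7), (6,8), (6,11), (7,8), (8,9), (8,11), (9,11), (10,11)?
5 (matching: (1,8), (2,10), (4,6), (5,7), (9,11); upper bound floor(n/2) = floor(11/2) = 5)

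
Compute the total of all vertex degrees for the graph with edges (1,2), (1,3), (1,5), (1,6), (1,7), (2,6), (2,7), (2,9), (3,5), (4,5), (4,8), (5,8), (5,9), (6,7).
28 (handshake: sum of degrees = 2|E| = 2 x 14 = 28)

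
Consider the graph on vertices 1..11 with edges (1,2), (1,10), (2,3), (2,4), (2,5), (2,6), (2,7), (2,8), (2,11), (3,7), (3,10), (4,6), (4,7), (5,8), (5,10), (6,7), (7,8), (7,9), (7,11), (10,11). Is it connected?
Yes (BFS from 1 visits [1, 2, 10, 3, 4, 5, 6, 7, 8, 11, 9] — all 11 vertices reached)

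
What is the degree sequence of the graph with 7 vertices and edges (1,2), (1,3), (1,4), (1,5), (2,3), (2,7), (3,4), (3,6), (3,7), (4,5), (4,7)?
[5, 4, 4, 3, 3, 2, 1] (degrees: deg(1)=4, deg(2)=3, deg(3)=5, deg(4)=4, deg(5)=2, deg(6)=1, deg(7)=3)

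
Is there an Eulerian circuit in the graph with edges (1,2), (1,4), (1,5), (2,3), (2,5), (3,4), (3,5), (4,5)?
No (4 vertices have odd degree: {1, 2, 3, 4}; Eulerian circuit requires 0)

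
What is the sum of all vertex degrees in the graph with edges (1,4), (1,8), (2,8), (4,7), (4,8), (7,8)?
12 (handshake: sum of degrees = 2|E| = 2 x 6 = 12)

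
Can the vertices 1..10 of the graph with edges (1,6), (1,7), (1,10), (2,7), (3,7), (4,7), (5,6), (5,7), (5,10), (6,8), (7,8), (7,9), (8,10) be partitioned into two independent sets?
Yes. Partition: {1, 2, 3, 4, 5, 8, 9}, {6, 7, 10}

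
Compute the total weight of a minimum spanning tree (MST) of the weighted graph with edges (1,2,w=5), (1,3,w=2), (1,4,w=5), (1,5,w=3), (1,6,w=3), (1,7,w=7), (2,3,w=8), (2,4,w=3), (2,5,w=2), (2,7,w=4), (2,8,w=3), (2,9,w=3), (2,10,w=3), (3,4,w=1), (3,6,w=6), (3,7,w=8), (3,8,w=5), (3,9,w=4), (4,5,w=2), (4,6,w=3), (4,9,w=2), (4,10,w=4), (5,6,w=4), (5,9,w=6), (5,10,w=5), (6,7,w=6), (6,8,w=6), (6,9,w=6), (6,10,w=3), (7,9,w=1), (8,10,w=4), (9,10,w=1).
17 (MST edges: (1,3,w=2), (1,6,w=3), (2,5,w=2), (2,8,w=3), (3,4,w=1), (4,5,w=2), (4,9,w=2), (7,9,w=1), (9,10,w=1); sum of weights 2 + 3 + 2 + 3 + 1 + 2 + 2 + 1 + 1 = 17)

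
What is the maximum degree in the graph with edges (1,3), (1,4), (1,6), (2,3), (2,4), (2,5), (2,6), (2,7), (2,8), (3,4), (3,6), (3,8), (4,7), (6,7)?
6 (attained at vertex 2)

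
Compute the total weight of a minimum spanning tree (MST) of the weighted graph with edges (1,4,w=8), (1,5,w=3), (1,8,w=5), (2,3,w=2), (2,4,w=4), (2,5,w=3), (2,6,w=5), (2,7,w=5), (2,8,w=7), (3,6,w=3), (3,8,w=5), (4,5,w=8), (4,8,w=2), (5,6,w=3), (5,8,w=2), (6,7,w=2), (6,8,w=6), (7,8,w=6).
17 (MST edges: (1,5,w=3), (2,3,w=2), (2,5,w=3), (3,6,w=3), (4,8,w=2), (5,8,w=2), (6,7,w=2); sum of weights 3 + 2 + 3 + 3 + 2 + 2 + 2 = 17)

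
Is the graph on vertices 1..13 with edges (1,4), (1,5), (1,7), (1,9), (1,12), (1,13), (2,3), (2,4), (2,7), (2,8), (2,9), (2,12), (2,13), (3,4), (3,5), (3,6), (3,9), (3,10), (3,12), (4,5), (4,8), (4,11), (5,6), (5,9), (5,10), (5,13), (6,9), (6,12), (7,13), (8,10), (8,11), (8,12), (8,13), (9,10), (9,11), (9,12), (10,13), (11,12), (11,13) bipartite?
No (odd cycle of length 3: 13 -> 1 -> 7 -> 13)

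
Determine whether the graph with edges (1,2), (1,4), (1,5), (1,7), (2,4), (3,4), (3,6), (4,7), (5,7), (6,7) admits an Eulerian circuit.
Yes (the graph is connected and all 7 vertices have even degree)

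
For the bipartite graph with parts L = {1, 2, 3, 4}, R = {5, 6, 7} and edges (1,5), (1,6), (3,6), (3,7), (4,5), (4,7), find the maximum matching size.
3 (matching: (1,6), (3,7), (4,5); upper bound min(|L|,|R|) = min(4,3) = 3)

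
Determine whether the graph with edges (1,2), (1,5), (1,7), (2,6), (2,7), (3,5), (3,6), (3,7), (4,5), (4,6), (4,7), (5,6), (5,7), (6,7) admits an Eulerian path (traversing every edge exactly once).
No (6 vertices have odd degree: {1, 2, 3, 4, 5, 6}; Eulerian path requires 0 or 2)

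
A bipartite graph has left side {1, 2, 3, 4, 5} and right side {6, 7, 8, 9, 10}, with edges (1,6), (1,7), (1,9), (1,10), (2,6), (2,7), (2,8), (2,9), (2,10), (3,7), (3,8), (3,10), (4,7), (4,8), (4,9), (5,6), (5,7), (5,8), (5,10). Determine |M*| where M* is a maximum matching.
5 (matching: (1,10), (2,9), (3,8), (4,7), (5,6); upper bound min(|L|,|R|) = min(5,5) = 5)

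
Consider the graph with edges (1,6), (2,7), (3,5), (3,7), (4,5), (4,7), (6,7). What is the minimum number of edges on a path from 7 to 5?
2 (path: 7 -> 4 -> 5, 2 edges)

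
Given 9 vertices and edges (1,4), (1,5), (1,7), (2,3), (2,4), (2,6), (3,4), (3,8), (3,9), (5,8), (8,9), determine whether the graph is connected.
Yes (BFS from 1 visits [1, 4, 5, 7, 2, 3, 8, 6, 9] — all 9 vertices reached)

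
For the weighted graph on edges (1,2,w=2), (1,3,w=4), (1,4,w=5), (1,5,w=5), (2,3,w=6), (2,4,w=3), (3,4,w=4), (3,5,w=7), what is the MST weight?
14 (MST edges: (1,2,w=2), (1,3,w=4), (1,5,w=5), (2,4,w=3); sum of weights 2 + 4 + 5 + 3 = 14)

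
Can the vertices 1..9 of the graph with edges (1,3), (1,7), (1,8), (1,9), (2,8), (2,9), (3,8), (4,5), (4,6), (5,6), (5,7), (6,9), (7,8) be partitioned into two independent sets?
No (odd cycle of length 3: 8 -> 1 -> 7 -> 8)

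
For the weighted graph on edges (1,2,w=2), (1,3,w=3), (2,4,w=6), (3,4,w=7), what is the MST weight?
11 (MST edges: (1,2,w=2), (1,3,w=3), (2,4,w=6); sum of weights 2 + 3 + 6 = 11)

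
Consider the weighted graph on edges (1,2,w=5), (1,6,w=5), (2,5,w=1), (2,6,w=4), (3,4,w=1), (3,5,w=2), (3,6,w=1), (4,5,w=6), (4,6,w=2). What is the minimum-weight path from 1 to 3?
6 (path: 1 -> 6 -> 3; weights 5 + 1 = 6)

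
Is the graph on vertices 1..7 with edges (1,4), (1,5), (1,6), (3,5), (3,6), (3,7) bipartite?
Yes. Partition: {1, 2, 3}, {4, 5, 6, 7}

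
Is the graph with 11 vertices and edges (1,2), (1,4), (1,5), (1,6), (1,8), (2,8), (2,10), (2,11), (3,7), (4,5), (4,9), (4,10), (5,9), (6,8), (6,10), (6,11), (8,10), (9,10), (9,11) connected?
No, it has 2 components: {1, 2, 4, 5, 6, 8, 9, 10, 11}, {3, 7}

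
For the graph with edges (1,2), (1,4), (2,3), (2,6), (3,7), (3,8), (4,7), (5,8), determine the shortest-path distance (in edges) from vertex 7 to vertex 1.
2 (path: 7 -> 4 -> 1, 2 edges)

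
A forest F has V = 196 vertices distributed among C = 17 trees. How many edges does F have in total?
179 (Each of the 17 component trees on V_i vertices has V_i - 1 edges; summing gives V - C = 196 - 17 = 179)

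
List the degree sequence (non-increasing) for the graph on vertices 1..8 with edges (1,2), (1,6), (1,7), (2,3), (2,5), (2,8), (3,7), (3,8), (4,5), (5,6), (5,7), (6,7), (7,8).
[5, 4, 4, 3, 3, 3, 3, 1] (degrees: deg(1)=3, deg(2)=4, deg(3)=3, deg(4)=1, deg(5)=4, deg(6)=3, deg(7)=5, deg(8)=3)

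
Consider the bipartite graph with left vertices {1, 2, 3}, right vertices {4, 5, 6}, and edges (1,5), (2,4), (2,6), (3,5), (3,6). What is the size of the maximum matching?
3 (matching: (1,5), (2,4), (3,6); upper bound min(|L|,|R|) = min(3,3) = 3)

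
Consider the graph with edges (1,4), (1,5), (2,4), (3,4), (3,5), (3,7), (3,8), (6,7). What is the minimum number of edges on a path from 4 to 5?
2 (path: 4 -> 3 -> 5, 2 edges)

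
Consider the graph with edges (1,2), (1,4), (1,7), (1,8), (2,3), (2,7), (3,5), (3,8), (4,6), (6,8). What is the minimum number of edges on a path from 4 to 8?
2 (path: 4 -> 6 -> 8, 2 edges)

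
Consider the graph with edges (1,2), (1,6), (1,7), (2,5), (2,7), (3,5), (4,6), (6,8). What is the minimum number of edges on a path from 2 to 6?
2 (path: 2 -> 1 -> 6, 2 edges)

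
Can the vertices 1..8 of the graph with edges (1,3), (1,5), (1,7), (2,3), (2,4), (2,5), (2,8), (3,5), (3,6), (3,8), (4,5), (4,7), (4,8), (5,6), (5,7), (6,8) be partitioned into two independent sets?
No (odd cycle of length 3: 5 -> 1 -> 3 -> 5)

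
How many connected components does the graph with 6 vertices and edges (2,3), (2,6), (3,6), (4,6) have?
3 (components: {1}, {2, 3, 4, 6}, {5})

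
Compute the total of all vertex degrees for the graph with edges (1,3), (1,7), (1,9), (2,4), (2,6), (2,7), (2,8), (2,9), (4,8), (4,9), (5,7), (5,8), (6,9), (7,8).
28 (handshake: sum of degrees = 2|E| = 2 x 14 = 28)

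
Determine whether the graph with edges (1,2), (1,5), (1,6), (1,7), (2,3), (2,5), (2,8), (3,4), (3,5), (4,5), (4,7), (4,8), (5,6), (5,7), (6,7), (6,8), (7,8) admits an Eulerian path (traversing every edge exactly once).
Yes (the graph is connected and exactly 2 vertices have odd degree: {3, 7}; any Eulerian path must start and end at those)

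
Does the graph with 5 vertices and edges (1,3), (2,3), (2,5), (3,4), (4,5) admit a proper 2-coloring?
Yes. Partition: {1, 2, 4}, {3, 5}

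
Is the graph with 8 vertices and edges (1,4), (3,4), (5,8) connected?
No, it has 5 components: {1, 3, 4}, {2}, {5, 8}, {6}, {7}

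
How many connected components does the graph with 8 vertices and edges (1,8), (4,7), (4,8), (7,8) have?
5 (components: {1, 4, 7, 8}, {2}, {3}, {5}, {6})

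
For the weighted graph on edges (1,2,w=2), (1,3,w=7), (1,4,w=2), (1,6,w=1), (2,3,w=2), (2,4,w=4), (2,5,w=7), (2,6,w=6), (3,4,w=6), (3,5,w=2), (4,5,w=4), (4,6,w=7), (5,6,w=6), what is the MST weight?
9 (MST edges: (1,2,w=2), (1,4,w=2), (1,6,w=1), (2,3,w=2), (3,5,w=2); sum of weights 2 + 2 + 1 + 2 + 2 = 9)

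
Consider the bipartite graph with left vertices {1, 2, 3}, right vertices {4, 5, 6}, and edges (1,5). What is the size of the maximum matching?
1 (matching: (1,5); upper bound min(|L|,|R|) = min(3,3) = 3)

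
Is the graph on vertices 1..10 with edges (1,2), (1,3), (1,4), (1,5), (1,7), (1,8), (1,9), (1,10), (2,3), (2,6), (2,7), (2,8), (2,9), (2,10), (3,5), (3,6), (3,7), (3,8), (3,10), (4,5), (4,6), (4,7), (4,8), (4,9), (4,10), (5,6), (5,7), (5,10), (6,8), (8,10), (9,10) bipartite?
No (odd cycle of length 3: 2 -> 1 -> 10 -> 2)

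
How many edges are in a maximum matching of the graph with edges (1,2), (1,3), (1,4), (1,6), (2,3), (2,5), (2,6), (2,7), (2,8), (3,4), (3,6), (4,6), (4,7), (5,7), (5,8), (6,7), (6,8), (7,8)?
4 (matching: (1,3), (2,5), (4,6), (7,8); upper bound floor(n/2) = floor(8/2) = 4)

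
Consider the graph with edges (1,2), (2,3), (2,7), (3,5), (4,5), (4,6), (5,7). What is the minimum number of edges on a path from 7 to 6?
3 (path: 7 -> 5 -> 4 -> 6, 3 edges)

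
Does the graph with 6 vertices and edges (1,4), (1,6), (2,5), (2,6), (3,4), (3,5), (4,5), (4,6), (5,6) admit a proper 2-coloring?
No (odd cycle of length 3: 6 -> 1 -> 4 -> 6)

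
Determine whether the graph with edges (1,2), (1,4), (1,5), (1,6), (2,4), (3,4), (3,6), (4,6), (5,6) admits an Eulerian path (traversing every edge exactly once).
Yes — and in fact it has an Eulerian circuit (the graph is connected and all 6 vertices have even degree)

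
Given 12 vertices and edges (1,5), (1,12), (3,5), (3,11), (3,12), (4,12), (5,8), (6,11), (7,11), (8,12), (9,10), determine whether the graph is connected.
No, it has 3 components: {1, 3, 4, 5, 6, 7, 8, 11, 12}, {2}, {9, 10}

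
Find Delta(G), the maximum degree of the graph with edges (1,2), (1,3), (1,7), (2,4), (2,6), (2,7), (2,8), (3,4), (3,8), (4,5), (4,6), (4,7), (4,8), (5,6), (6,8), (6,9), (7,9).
6 (attained at vertex 4)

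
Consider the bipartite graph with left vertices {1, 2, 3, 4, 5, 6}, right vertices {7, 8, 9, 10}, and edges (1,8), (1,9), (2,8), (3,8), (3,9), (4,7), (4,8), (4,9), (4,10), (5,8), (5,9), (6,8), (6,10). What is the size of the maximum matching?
4 (matching: (1,9), (2,8), (4,7), (6,10); upper bound min(|L|,|R|) = min(6,4) = 4)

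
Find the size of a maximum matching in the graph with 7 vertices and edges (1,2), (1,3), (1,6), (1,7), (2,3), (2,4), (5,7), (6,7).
3 (matching: (1,6), (2,3), (5,7); upper bound floor(n/2) = floor(7/2) = 3)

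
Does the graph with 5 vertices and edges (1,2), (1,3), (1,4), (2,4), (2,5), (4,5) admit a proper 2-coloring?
No (odd cycle of length 3: 4 -> 1 -> 2 -> 4)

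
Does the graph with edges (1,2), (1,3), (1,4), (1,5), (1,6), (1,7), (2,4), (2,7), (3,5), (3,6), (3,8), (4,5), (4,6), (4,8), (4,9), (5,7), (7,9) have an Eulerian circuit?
No (2 vertices have odd degree: {2, 6}; Eulerian circuit requires 0)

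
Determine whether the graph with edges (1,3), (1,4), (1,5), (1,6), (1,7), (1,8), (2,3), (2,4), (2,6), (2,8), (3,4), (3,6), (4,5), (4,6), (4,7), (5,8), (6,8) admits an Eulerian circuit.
No (2 vertices have odd degree: {5, 6}; Eulerian circuit requires 0)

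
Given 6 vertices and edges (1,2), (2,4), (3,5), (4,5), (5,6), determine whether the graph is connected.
Yes (BFS from 1 visits [1, 2, 4, 5, 3, 6] — all 6 vertices reached)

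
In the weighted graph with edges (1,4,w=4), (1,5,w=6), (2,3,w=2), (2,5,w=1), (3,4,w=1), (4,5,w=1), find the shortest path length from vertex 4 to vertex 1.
4 (path: 4 -> 1; weights 4 = 4)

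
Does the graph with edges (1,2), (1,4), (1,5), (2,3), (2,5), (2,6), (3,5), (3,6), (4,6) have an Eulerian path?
No (4 vertices have odd degree: {1, 3, 5, 6}; Eulerian path requires 0 or 2)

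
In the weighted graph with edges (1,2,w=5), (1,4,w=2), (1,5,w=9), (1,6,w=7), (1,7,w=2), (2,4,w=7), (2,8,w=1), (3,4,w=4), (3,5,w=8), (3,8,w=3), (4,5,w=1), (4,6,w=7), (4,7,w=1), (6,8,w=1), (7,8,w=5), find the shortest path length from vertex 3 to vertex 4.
4 (path: 3 -> 4; weights 4 = 4)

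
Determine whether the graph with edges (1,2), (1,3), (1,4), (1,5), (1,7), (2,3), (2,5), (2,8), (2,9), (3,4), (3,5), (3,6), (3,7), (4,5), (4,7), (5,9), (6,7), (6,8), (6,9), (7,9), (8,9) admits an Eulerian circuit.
No (6 vertices have odd degree: {1, 2, 5, 7, 8, 9}; Eulerian circuit requires 0)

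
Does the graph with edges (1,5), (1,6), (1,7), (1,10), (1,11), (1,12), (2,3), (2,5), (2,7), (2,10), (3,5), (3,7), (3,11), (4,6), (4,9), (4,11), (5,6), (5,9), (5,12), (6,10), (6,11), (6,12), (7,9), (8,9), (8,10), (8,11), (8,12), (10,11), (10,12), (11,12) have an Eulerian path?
Yes (the graph is connected and exactly 2 vertices have odd degree: {4, 11}; any Eulerian path must start and end at those)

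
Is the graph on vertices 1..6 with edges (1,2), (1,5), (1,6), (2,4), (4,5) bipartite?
Yes. Partition: {1, 3, 4}, {2, 5, 6}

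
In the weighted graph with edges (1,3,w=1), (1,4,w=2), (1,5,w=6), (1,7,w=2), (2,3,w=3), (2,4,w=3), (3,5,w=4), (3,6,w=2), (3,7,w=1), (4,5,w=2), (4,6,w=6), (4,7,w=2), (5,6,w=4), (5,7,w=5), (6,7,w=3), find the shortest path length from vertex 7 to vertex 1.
2 (path: 7 -> 1; weights 2 = 2)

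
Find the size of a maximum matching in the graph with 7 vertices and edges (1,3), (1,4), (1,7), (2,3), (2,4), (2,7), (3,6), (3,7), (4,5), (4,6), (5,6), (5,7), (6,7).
3 (matching: (2,7), (3,6), (4,5); upper bound floor(n/2) = floor(7/2) = 3)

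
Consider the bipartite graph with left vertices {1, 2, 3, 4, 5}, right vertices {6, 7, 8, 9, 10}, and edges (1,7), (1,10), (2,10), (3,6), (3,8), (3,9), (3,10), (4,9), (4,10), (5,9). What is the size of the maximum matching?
4 (matching: (1,7), (2,10), (3,8), (4,9); upper bound min(|L|,|R|) = min(5,5) = 5)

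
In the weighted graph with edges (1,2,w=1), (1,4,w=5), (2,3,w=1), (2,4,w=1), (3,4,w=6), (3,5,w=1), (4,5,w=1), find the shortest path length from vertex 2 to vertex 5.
2 (path: 2 -> 4 -> 5; weights 1 + 1 = 2)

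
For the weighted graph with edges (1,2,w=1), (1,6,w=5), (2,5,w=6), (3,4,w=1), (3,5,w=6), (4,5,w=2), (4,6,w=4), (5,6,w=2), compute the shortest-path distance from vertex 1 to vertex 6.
5 (path: 1 -> 6; weights 5 = 5)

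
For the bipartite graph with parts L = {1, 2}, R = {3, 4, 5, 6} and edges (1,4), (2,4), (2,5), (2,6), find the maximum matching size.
2 (matching: (1,4), (2,6); upper bound min(|L|,|R|) = min(2,4) = 2)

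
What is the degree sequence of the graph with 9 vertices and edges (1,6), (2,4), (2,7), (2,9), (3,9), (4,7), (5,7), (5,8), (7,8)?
[4, 3, 2, 2, 2, 2, 1, 1, 1] (degrees: deg(1)=1, deg(2)=3, deg(3)=1, deg(4)=2, deg(5)=2, deg(6)=1, deg(7)=4, deg(8)=2, deg(9)=2)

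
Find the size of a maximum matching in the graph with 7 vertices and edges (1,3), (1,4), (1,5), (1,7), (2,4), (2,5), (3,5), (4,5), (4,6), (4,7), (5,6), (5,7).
3 (matching: (1,7), (2,4), (5,6); upper bound floor(n/2) = floor(7/2) = 3)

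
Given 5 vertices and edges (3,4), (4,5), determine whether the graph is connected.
No, it has 3 components: {1}, {2}, {3, 4, 5}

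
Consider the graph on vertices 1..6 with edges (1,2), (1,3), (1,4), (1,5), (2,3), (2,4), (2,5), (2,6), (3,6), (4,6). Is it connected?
Yes (BFS from 1 visits [1, 2, 3, 4, 5, 6] — all 6 vertices reached)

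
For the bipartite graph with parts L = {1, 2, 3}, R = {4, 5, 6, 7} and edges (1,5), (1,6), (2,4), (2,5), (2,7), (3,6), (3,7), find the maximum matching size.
3 (matching: (1,6), (2,5), (3,7); upper bound min(|L|,|R|) = min(3,4) = 3)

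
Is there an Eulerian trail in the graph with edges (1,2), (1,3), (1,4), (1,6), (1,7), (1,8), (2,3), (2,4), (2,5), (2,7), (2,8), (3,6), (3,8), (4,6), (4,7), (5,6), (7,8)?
Yes — and in fact it has an Eulerian circuit (the graph is connected and all 8 vertices have even degree)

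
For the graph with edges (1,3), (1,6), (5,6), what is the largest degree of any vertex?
2 (attained at vertices 1, 6)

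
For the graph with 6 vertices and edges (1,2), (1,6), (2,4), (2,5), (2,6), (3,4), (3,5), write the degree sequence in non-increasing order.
[4, 2, 2, 2, 2, 2] (degrees: deg(1)=2, deg(2)=4, deg(3)=2, deg(4)=2, deg(5)=2, deg(6)=2)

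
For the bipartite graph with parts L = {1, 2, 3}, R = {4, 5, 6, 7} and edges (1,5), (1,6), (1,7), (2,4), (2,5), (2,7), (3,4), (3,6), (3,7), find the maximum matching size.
3 (matching: (1,7), (2,5), (3,6); upper bound min(|L|,|R|) = min(3,4) = 3)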